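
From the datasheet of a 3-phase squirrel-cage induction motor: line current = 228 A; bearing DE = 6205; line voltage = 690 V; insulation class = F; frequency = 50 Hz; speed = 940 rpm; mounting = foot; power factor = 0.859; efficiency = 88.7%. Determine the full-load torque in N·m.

P_in = √3·V·I·cosφ = 1.732 × 690 × 228 × 0.859 = 234059 W
P_out = η·P_in = 0.887 × 234059 = 207610 W
n = 940 rpm
ω = 2π×940/60 = 98.44 rad/s
τ = P_out/ω = 207610/98.44 = 2110 N·m

2110 N·m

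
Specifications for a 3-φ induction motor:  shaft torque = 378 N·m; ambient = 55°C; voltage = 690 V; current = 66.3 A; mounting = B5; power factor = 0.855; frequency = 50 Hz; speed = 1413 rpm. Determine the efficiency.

82.6 %

ω = 2π × 1413/60 = 148 rad/s; P_out = τω = 378 × 148 = 55944 W
P_in = √3·V_L·I_L·cosφ = 1.732 × 690 × 66.3 × 0.855 = 67745 W
η = P_out / P_in = 55944 / 67745 = 0.826 = 82.6%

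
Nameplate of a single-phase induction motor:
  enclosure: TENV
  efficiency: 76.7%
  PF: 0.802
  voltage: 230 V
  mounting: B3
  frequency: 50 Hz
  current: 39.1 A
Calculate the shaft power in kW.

P_in = V·I·cosφ = 230 × 39.1 × 0.802 = 7212 W
P_out = η·P_in = 0.767 × 7212 = 5532 W

5.53 kW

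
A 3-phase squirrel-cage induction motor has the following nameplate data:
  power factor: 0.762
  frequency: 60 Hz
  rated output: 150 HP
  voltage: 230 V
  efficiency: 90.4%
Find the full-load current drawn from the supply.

408 A

P_out = 150 × 746 = 111900 W
P_in = P_out / η = 111900 / 0.904 = 123783 W
I_L = P_in / (√3·V_L·cosφ) = 123783 / (1.732 × 230 × 0.762) = 408 A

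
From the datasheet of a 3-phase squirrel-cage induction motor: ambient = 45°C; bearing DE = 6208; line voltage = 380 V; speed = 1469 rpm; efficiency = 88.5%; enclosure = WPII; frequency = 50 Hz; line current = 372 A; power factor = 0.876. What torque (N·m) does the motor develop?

P_in = √3·V·I·cosφ = 1.732 × 380 × 372 × 0.876 = 214476 W
P_out = η·P_in = 0.885 × 214476 = 189811 W
n = 1469 rpm
ω = 2π×1469/60 = 153.8 rad/s
τ = P_out/ω = 189811/153.8 = 1230 N·m

1230 N·m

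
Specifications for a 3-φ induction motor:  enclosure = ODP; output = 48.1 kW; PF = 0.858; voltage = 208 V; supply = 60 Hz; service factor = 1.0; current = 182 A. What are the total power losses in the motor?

P_in = √3·V·I·cosφ = 1.732×208×182×0.858 = 56256 W
P_out = 48100 W
Losses = P_in − P_out = 56256 − 48100 = 8156 W

8160 W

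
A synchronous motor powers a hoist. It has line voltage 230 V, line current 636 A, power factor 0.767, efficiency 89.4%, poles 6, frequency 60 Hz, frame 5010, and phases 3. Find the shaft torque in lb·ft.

P_in = √3·V·I·cosφ = 1.732 × 230 × 636 × 0.767 = 194325 W
P_out = η·P_in = 0.894 × 194325 = 173727 W
n = n_s = 120×60/6 = 1200 rpm (synchronous)
ω = 2π×1200/60 = 125.7 rad/s
τ = P_out/ω = 173727/125.7 = 1382 N·m
In lb·ft: 1382/1.356 = 1020 lb·ft

1020 lb·ft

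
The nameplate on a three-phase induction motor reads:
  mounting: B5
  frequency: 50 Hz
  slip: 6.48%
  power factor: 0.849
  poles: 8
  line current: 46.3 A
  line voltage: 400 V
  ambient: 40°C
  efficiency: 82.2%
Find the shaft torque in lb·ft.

225 lb·ft

P_in = √3·V·I·cosφ = 1.732 × 400 × 46.3 × 0.849 = 27233 W
P_out = η·P_in = 0.822 × 27233 = 22386 W
n_s = 120×50/8 = 750 rpm; n = 750×(1−0.0648) = 701 rpm
ω = 2π×701/60 = 73.41 rad/s
τ = P_out/ω = 22386/73.41 = 304.9 N·m
In lb·ft: 304.9/1.356 = 225 lb·ft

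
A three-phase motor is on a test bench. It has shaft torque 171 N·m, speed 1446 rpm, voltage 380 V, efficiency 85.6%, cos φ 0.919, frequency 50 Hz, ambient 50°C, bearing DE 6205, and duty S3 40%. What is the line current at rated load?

50 A

ω = 2π×1446/60 = 151.4 rad/s; P_out = τω = 171 × 151.4 = 25889 W
P_in = P_out / η = 25889 / 0.856 = 30244 W
I_L = P_in / (√3·V_L·cosφ) = 30244 / (1.732 × 380 × 0.919) = 50 A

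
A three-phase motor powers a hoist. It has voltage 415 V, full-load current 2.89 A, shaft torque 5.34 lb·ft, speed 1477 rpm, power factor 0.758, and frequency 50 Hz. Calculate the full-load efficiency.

τ = 5.34 lb·ft × 1.356 = 7.241 N·m
ω = 2π × 1477/60 = 154.7 rad/s; P_out = τω = 7.241 × 154.7 = 1120 W
P_in = √3·V_L·I_L·cosφ = 1.732 × 415 × 2.89 × 0.758 = 1575 W
η = P_out / P_in = 1120 / 1575 = 0.711 = 71.1%

71.1 %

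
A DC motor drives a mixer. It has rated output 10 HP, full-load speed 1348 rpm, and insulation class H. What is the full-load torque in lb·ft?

P_out = 10 × 746 = 7460 W
ω = 2π × 1348/60 = 141.2 rad/s
τ = P_out/ω = 7460/141.2 = 52.83 N·m
In lb·ft: 52.83/1.356 = 39 lb·ft

39 lb·ft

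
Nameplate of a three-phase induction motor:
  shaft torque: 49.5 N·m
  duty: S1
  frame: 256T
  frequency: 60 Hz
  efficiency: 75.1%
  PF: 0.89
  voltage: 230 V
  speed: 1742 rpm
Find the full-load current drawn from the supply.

33.9 A

ω = 2π×1742/60 = 182.4 rad/s; P_out = τω = 49.5 × 182.4 = 9029 W
P_in = P_out / η = 9029 / 0.751 = 12023 W
I_L = P_in / (√3·V_L·cosφ) = 12023 / (1.732 × 230 × 0.89) = 33.9 A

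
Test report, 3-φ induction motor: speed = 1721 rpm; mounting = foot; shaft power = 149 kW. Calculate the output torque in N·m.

ω = 2π × 1721/60 = 180.2 rad/s
τ = P/ω = 149000/180.2 = 827 N·m

827 N·m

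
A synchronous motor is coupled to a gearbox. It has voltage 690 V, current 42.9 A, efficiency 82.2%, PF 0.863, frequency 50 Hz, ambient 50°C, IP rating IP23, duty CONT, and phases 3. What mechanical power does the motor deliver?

P_in = √3·V·I·cosφ = 1.732 × 690 × 42.9 × 0.863 = 44245 W
P_out = η·P_in = 0.822 × 44245 = 36369 W

36.4 kW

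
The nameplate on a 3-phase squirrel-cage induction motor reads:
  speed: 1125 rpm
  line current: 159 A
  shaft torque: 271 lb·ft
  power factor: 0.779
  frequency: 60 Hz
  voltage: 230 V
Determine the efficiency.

τ = 271 lb·ft × 1.356 = 367.5 N·m
ω = 2π × 1125/60 = 117.8 rad/s; P_out = τω = 367.5 × 117.8 = 43292 W
P_in = √3·V_L·I_L·cosφ = 1.732 × 230 × 159 × 0.779 = 49341 W
η = P_out / P_in = 43292 / 49341 = 0.877 = 87.7%

87.7 %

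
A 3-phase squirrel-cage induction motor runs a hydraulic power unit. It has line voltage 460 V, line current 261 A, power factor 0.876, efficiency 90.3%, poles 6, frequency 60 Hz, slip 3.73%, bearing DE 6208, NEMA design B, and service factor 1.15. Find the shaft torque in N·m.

1360 N·m

P_in = √3·V·I·cosφ = 1.732 × 460 × 261 × 0.876 = 182159 W
P_out = η·P_in = 0.903 × 182159 = 164490 W
n_s = 120×60/6 = 1200 rpm; n = 1200×(1−0.0373) = 1155 rpm
ω = 2π×1155/60 = 121 rad/s
τ = P_out/ω = 164490/121 = 1360 N·m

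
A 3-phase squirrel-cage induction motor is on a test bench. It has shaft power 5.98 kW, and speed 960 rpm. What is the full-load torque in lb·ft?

43.9 lb·ft

ω = 2π × 960/60 = 100.5 rad/s
τ = P/ω = 5980/100.5 = 59.5 N·m
In lb·ft: 59.5/1.356 = 43.9 lb·ft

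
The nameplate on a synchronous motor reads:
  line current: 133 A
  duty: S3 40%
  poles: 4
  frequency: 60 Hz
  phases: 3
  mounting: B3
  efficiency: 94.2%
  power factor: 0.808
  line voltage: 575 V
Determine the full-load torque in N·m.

535 N·m

P_in = √3·V·I·cosφ = 1.732 × 575 × 133 × 0.808 = 107023 W
P_out = η·P_in = 0.942 × 107023 = 100816 W
n = n_s = 120×60/4 = 1800 rpm (synchronous)
ω = 2π×1800/60 = 188.5 rad/s
τ = P_out/ω = 100816/188.5 = 535 N·m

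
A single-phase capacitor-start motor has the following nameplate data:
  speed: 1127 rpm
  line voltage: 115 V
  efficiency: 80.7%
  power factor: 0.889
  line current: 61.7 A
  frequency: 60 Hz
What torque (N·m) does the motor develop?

P_in = V·I·cosφ = 115 × 61.7 × 0.889 = 6308 W
P_out = η·P_in = 0.807 × 6308 = 5091 W
n = 1127 rpm
ω = 2π×1127/60 = 118 rad/s
τ = P_out/ω = 5091/118 = 43.1 N·m

43.1 N·m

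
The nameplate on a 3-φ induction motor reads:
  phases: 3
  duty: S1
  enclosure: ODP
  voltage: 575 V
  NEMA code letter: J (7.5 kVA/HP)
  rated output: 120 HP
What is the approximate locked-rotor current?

904 A

S_LR = 7.5 × 120 = 900 kVA
I_LR = S_LR/(√3·V_L) = 900000/(1.732×575) = 904 A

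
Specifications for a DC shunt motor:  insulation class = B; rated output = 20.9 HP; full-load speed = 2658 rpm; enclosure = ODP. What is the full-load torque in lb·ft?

P_out = 20.9 × 746 = 15591 W
ω = 2π × 2658/60 = 278.3 rad/s
τ = P_out/ω = 15591/278.3 = 56.02 N·m
In lb·ft: 56.02/1.356 = 41.3 lb·ft

41.3 lb·ft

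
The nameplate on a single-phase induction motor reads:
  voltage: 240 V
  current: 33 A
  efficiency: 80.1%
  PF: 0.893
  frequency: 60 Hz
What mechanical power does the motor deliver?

P_in = V·I·cosφ = 240 × 33 × 0.893 = 7073 W
P_out = η·P_in = 0.801 × 7073 = 5665 W

5.67 kW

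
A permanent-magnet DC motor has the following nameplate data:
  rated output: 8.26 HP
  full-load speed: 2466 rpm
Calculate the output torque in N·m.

P_out = 8.26 × 746 = 6162 W
ω = 2π × 2466/60 = 258.2 rad/s
τ = P_out/ω = 6162/258.2 = 23.9 N·m

23.9 N·m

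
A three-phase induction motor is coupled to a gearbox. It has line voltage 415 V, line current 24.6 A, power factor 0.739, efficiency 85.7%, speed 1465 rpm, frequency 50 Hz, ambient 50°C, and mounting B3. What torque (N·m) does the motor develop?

73 N·m

P_in = √3·V·I·cosφ = 1.732 × 415 × 24.6 × 0.739 = 13067 W
P_out = η·P_in = 0.857 × 13067 = 11198 W
n = 1465 rpm
ω = 2π×1465/60 = 153.4 rad/s
τ = P_out/ω = 11198/153.4 = 73 N·m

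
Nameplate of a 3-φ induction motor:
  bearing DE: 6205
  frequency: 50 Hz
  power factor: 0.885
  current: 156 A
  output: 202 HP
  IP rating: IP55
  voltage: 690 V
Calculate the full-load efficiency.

P_out = 202 × 746 = 150692 W
P_in = √3·V_L·I_L·cosφ = 1.732 × 690 × 156 × 0.885 = 164993 W
η = P_out / P_in = 150692 / 164993 = 0.913 = 91.3%

91.3 %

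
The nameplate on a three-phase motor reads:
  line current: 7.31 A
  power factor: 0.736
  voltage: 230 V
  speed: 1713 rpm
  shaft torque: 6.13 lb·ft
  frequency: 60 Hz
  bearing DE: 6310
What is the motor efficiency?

τ = 6.13 lb·ft × 1.356 = 8.312 N·m
ω = 2π × 1713/60 = 179.4 rad/s; P_out = τω = 8.312 × 179.4 = 1491 W
P_in = √3·V_L·I_L·cosφ = 1.732 × 230 × 7.31 × 0.736 = 2143 W
η = P_out / P_in = 1491 / 2143 = 0.696 = 69.6%

69.6 %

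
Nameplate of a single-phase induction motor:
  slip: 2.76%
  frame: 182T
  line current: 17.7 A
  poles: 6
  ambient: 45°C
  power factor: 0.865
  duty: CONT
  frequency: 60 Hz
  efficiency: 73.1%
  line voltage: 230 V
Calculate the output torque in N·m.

P_in = V·I·cosφ = 230 × 17.7 × 0.865 = 3521 W
P_out = η·P_in = 0.731 × 3521 = 2574 W
n_s = 120×60/6 = 1200 rpm; n = 1200×(1−0.0276) = 1167 rpm
ω = 2π×1167/60 = 122.2 rad/s
τ = P_out/ω = 2574/122.2 = 21.1 N·m

21.1 N·m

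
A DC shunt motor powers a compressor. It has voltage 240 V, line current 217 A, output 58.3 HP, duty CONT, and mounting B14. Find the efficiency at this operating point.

83.5 %

P_out = 58.3 × 746 = 43492 W
P_in = V·I = 240 × 217 = 52080 W
η = P_out / P_in = 43492 / 52080 = 0.835 = 83.5%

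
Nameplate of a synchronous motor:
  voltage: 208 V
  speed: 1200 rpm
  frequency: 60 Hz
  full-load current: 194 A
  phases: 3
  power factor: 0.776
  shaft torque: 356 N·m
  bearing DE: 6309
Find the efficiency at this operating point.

82.5 %

ω = 2π × 1200/60 = 125.7 rad/s; P_out = τω = 356 × 125.7 = 44749 W
P_in = √3·V_L·I_L·cosφ = 1.732 × 208 × 194 × 0.776 = 54234 W
η = P_out / P_in = 44749 / 54234 = 0.825 = 82.5%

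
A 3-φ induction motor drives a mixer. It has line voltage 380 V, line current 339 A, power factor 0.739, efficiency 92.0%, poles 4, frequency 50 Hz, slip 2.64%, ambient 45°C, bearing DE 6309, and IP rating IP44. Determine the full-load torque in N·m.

P_in = √3·V·I·cosφ = 1.732 × 380 × 339 × 0.739 = 164883 W
P_out = η·P_in = 0.92 × 164883 = 151692 W
n_s = 120×50/4 = 1500 rpm; n = 1500×(1−0.0264) = 1460 rpm
ω = 2π×1460/60 = 152.9 rad/s
τ = P_out/ω = 151692/152.9 = 992 N·m

992 N·m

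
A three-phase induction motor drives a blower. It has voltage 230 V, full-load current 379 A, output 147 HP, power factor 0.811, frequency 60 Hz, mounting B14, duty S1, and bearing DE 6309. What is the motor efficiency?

89.6 %

P_out = 147 × 746 = 109662 W
P_in = √3·V_L·I_L·cosφ = 1.732 × 230 × 379 × 0.811 = 122444 W
η = P_out / P_in = 109662 / 122444 = 0.896 = 89.6%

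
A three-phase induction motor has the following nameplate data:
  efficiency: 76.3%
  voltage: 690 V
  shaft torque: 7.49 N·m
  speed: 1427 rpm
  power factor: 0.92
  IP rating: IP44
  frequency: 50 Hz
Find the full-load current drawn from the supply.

ω = 2π×1427/60 = 149.4 rad/s; P_out = τω = 7.49 × 149.4 = 1119 W
P_in = P_out / η = 1119 / 0.763 = 1467 W
I_L = P_in / (√3·V_L·cosφ) = 1467 / (1.732 × 690 × 0.92) = 1.33 A

1.33 A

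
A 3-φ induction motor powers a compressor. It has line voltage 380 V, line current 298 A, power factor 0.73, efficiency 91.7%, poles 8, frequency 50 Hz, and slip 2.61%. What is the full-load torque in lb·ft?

1270 lb·ft

P_in = √3·V·I·cosφ = 1.732 × 380 × 298 × 0.73 = 143176 W
P_out = η·P_in = 0.917 × 143176 = 131292 W
n_s = 120×50/8 = 750 rpm; n = 750×(1−0.0261) = 730 rpm
ω = 2π×730/60 = 76.45 rad/s
τ = P_out/ω = 131292/76.45 = 1717 N·m
In lb·ft: 1717/1.356 = 1270 lb·ft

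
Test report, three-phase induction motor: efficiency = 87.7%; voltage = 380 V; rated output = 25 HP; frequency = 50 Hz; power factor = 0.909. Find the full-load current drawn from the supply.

35.5 A

P_out = 25 × 746 = 18650 W
P_in = P_out / η = 18650 / 0.877 = 21266 W
I_L = P_in / (√3·V_L·cosφ) = 21266 / (1.732 × 380 × 0.909) = 35.5 A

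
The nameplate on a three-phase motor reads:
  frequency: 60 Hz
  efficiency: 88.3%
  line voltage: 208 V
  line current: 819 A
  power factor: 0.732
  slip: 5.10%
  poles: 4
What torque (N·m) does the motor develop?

1070 N·m

P_in = √3·V·I·cosφ = 1.732 × 208 × 819 × 0.732 = 215976 W
P_out = η·P_in = 0.883 × 215976 = 190707 W
n_s = 120×60/4 = 1800 rpm; n = 1800×(1−0.051) = 1708 rpm
ω = 2π×1708/60 = 178.9 rad/s
τ = P_out/ω = 190707/178.9 = 1070 N·m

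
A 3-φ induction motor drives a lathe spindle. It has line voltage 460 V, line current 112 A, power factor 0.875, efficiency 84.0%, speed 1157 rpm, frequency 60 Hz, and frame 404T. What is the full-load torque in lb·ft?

P_in = √3·V·I·cosφ = 1.732 × 460 × 112 × 0.875 = 78079 W
P_out = η·P_in = 0.84 × 78079 = 65586 W
n = 1157 rpm
ω = 2π×1157/60 = 121.2 rad/s
τ = P_out/ω = 65586/121.2 = 541.1 N·m
In lb·ft: 541.1/1.356 = 399 lb·ft

399 lb·ft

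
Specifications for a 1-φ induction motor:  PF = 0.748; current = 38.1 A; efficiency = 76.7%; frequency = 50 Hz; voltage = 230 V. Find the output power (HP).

P_in = V·I·cosφ = 230 × 38.1 × 0.748 = 6555 W
P_out = η·P_in = 0.767 × 6555 = 5028 W
= 5028/746 = 6.74 HP

6.74 HP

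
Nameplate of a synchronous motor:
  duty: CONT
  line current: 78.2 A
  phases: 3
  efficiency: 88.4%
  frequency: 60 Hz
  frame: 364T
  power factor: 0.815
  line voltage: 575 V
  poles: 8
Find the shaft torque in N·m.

595 N·m

P_in = √3·V·I·cosφ = 1.732 × 575 × 78.2 × 0.815 = 63472 W
P_out = η·P_in = 0.884 × 63472 = 56109 W
n = n_s = 120×60/8 = 900 rpm (synchronous)
ω = 2π×900/60 = 94.25 rad/s
τ = P_out/ω = 56109/94.25 = 595 N·m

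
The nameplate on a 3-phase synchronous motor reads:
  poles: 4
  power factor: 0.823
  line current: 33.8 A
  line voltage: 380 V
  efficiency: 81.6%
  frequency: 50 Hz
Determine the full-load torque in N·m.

P_in = √3·V·I·cosφ = 1.732 × 380 × 33.8 × 0.823 = 18308 W
P_out = η·P_in = 0.816 × 18308 = 14939 W
n = n_s = 120×50/4 = 1500 rpm (synchronous)
ω = 2π×1500/60 = 157.1 rad/s
τ = P_out/ω = 14939/157.1 = 95.1 N·m

95.1 N·m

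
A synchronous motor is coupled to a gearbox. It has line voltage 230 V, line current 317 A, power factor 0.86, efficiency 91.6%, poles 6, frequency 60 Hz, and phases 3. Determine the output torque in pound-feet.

P_in = √3·V·I·cosφ = 1.732 × 230 × 317 × 0.86 = 108601 W
P_out = η·P_in = 0.916 × 108601 = 99479 W
n = n_s = 120×60/6 = 1200 rpm (synchronous)
ω = 2π×1200/60 = 125.7 rad/s
τ = P_out/ω = 99479/125.7 = 791.4 N·m
In lb·ft: 791.4/1.356 = 584 lb·ft

584 lb·ft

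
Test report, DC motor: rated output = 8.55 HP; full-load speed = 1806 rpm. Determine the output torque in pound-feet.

P_out = 8.55 × 746 = 6378 W
ω = 2π × 1806/60 = 189.1 rad/s
τ = P_out/ω = 6378/189.1 = 33.73 N·m
In lb·ft: 33.73/1.356 = 24.9 lb·ft

24.9 lb·ft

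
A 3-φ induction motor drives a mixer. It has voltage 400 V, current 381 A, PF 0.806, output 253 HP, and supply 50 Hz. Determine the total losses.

24 kW

P_in = √3·V·I·cosφ = 1.732×400×381×0.806 = 212749 W
P_out = 253×746 = 188738 W
Losses = P_in − P_out = 212749 − 188738 = 24011 W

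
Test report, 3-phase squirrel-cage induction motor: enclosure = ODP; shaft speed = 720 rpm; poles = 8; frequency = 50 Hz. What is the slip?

n_s = 120f/p = 120×50/8 = 750 rpm
s = (n_s − n)/n_s = (750 − 720)/750 = 0.0400

4.0 %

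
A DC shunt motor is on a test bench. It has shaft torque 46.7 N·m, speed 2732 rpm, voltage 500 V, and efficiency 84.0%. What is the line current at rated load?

ω = 2π×2732/60 = 286.1 rad/s; P_out = τω = 46.7 × 286.1 = 13361 W
P_in = P_out / η = 13361 / 0.840 = 15906 W
I = P_in / V = 15906 / 500 = 31.8 A

31.8 A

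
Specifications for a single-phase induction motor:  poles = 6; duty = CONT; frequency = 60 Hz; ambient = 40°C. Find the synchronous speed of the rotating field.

1200 rpm

n_s = 120f/p = 120×60/6 = 1200 rpm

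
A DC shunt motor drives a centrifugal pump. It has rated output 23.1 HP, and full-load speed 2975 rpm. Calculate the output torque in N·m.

55.3 N·m

P_out = 23.1 × 746 = 17233 W
ω = 2π × 2975/60 = 311.5 rad/s
τ = P_out/ω = 17233/311.5 = 55.3 N·m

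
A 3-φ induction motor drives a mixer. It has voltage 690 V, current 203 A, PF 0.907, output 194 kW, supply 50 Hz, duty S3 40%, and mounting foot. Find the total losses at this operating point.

P_in = √3·V·I·cosφ = 1.732×690×203×0.907 = 220039 W
P_out = 194000 W
Losses = P_in − P_out = 220039 − 194000 = 26039 W

26 kW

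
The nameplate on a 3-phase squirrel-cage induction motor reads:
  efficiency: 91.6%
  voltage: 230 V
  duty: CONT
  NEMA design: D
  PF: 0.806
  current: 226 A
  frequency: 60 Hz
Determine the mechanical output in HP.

89.1 HP

P_in = √3·V·I·cosφ = 1.732 × 230 × 226 × 0.806 = 72564 W
P_out = η·P_in = 0.916 × 72564 = 66469 W
= 66469/746 = 89.1 HP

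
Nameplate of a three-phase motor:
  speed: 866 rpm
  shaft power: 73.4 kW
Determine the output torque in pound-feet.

ω = 2π × 866/60 = 90.69 rad/s
τ = P/ω = 73400/90.69 = 809.4 N·m
In lb·ft: 809.4/1.356 = 597 lb·ft

597 lb·ft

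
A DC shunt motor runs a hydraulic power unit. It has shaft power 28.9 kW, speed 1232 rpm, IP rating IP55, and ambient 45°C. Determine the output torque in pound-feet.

ω = 2π × 1232/60 = 129 rad/s
τ = P/ω = 28900/129 = 224 N·m
In lb·ft: 224/1.356 = 165 lb·ft

165 lb·ft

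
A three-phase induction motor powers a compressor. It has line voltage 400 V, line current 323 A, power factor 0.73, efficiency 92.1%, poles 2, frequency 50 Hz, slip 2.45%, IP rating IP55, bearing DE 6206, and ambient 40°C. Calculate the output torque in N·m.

491 N·m

P_in = √3·V·I·cosφ = 1.732 × 400 × 323 × 0.73 = 163355 W
P_out = η·P_in = 0.921 × 163355 = 150450 W
n_s = 120×50/2 = 3000 rpm; n = 3000×(1−0.0245) = 2927 rpm
ω = 2π×2927/60 = 306.5 rad/s
τ = P_out/ω = 150450/306.5 = 491 N·m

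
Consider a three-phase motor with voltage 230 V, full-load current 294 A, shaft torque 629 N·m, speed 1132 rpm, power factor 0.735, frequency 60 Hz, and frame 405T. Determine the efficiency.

ω = 2π × 1132/60 = 118.5 rad/s; P_out = τω = 629 × 118.5 = 74537 W
P_in = √3·V_L·I_L·cosφ = 1.732 × 230 × 294 × 0.735 = 86082 W
η = P_out / P_in = 74537 / 86082 = 0.866 = 86.6%

86.6 %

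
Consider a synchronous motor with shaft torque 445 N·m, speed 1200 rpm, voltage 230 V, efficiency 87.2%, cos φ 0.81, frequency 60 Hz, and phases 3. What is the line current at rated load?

ω = 2π×1200/60 = 125.7 rad/s; P_out = τω = 445 × 125.7 = 55937 W
P_in = P_out / η = 55937 / 0.872 = 64148 W
I_L = P_in / (√3·V_L·cosφ) = 64148 / (1.732 × 230 × 0.81) = 199 A

199 A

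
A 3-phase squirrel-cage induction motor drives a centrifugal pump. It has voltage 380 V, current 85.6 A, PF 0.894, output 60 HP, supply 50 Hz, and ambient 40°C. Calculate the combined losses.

5610 W

P_in = √3·V·I·cosφ = 1.732×380×85.6×0.894 = 50367 W
P_out = 60×746 = 44760 W
Losses = P_in − P_out = 50367 − 44760 = 5607 W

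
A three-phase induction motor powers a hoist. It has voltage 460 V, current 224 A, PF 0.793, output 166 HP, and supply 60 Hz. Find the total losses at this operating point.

17.7 kW

P_in = √3·V·I·cosφ = 1.732×460×224×0.793 = 141523 W
P_out = 166×746 = 123836 W
Losses = P_in − P_out = 141523 − 123836 = 17687 W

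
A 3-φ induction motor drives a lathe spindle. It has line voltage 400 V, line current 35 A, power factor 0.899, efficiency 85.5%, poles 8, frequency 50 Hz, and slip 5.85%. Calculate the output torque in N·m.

252 N·m

P_in = √3·V·I·cosφ = 1.732 × 400 × 35 × 0.899 = 21799 W
P_out = η·P_in = 0.855 × 21799 = 18638 W
n_s = 120×50/8 = 750 rpm; n = 750×(1−0.0585) = 706 rpm
ω = 2π×706/60 = 73.93 rad/s
τ = P_out/ω = 18638/73.93 = 252 N·m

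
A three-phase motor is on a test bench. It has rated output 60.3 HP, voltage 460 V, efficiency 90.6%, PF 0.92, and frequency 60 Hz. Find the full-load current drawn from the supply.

P_out = 60.3 × 746 = 44984 W
P_in = P_out / η = 44984 / 0.906 = 49651 W
I_L = P_in / (√3·V_L·cosφ) = 49651 / (1.732 × 460 × 0.92) = 67.7 A

67.7 A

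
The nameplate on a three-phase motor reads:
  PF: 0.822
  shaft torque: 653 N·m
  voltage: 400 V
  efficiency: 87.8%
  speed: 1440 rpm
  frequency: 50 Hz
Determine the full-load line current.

ω = 2π×1440/60 = 150.8 rad/s; P_out = τω = 653 × 150.8 = 98472 W
P_in = P_out / η = 98472 / 0.878 = 112155 W
I_L = P_in / (√3·V_L·cosφ) = 112155 / (1.732 × 400 × 0.822) = 197 A

197 A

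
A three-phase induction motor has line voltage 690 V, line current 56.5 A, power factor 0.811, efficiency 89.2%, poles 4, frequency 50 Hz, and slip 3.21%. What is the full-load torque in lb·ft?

237 lb·ft

P_in = √3·V·I·cosφ = 1.732 × 690 × 56.5 × 0.811 = 54760 W
P_out = η·P_in = 0.892 × 54760 = 48846 W
n_s = 120×50/4 = 1500 rpm; n = 1500×(1−0.0321) = 1452 rpm
ω = 2π×1452/60 = 152.1 rad/s
τ = P_out/ω = 48846/152.1 = 321.1 N·m
In lb·ft: 321.1/1.356 = 237 lb·ft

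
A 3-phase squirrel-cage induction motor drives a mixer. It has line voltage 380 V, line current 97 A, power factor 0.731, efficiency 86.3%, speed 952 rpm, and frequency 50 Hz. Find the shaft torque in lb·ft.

P_in = √3·V·I·cosφ = 1.732 × 380 × 97 × 0.731 = 46668 W
P_out = η·P_in = 0.863 × 46668 = 40274 W
n = 952 rpm
ω = 2π×952/60 = 99.69 rad/s
τ = P_out/ω = 40274/99.69 = 404 N·m
In lb·ft: 404/1.356 = 298 lb·ft

298 lb·ft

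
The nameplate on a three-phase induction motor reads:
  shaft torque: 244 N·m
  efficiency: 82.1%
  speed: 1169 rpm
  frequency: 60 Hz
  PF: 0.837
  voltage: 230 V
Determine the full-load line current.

ω = 2π×1169/60 = 122.4 rad/s; P_out = τω = 244 × 122.4 = 29866 W
P_in = P_out / η = 29866 / 0.821 = 36378 W
I_L = P_in / (√3·V_L·cosφ) = 36378 / (1.732 × 230 × 0.837) = 109 A

109 A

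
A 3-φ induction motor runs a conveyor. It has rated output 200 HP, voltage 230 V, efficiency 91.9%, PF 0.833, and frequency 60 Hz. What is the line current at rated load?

P_out = 200 × 746 = 149200 W
P_in = P_out / η = 149200 / 0.919 = 162350 W
I_L = P_in / (√3·V_L·cosφ) = 162350 / (1.732 × 230 × 0.833) = 489 A

489 A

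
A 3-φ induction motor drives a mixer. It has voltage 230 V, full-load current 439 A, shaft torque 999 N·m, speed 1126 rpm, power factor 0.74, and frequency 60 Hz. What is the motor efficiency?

ω = 2π × 1126/60 = 117.9 rad/s; P_out = τω = 999 × 117.9 = 117782 W
P_in = √3·V_L·I_L·cosφ = 1.732 × 230 × 439 × 0.74 = 129411 W
η = P_out / P_in = 117782 / 129411 = 0.910 = 91.0%

91.0 %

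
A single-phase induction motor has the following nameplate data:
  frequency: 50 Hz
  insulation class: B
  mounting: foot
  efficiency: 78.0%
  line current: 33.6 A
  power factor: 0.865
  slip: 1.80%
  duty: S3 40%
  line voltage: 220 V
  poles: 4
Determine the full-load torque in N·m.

32.3 N·m

P_in = V·I·cosφ = 220 × 33.6 × 0.865 = 6394 W
P_out = η·P_in = 0.78 × 6394 = 4987 W
n_s = 120×50/4 = 1500 rpm; n = 1500×(1−0.018) = 1473 rpm
ω = 2π×1473/60 = 154.3 rad/s
τ = P_out/ω = 4987/154.3 = 32.3 N·m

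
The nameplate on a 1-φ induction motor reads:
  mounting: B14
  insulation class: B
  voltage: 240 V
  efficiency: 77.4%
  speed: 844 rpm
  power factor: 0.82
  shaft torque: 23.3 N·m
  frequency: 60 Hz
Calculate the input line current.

ω = 2π×844/60 = 88.38 rad/s; P_out = τω = 23.3 × 88.38 = 2059 W
P_in = P_out / η = 2059 / 0.774 = 2660 W
I = P_in / (V·cosφ) = 2660 / (240 × 0.82) = 13.5 A

13.5 A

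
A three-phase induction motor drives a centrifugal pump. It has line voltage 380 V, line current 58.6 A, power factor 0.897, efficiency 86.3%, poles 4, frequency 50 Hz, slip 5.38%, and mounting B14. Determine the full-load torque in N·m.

P_in = √3·V·I·cosφ = 1.732 × 380 × 58.6 × 0.897 = 34596 W
P_out = η·P_in = 0.863 × 34596 = 29856 W
n_s = 120×50/4 = 1500 rpm; n = 1500×(1−0.0538) = 1419 rpm
ω = 2π×1419/60 = 148.6 rad/s
τ = P_out/ω = 29856/148.6 = 201 N·m

201 N·m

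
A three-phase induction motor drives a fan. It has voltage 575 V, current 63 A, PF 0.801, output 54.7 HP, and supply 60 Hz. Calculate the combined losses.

P_in = √3·V·I·cosφ = 1.732×575×63×0.801 = 50256 W
P_out = 54.7×746 = 40806 W
Losses = P_in − P_out = 50256 − 40806 = 9450 W

9450 W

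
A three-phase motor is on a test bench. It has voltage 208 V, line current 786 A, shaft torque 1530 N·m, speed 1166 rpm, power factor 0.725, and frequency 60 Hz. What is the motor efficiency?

ω = 2π × 1166/60 = 122.1 rad/s; P_out = τω = 1530 × 122.1 = 186813 W
P_in = √3·V_L·I_L·cosφ = 1.732 × 208 × 786 × 0.725 = 205292 W
η = P_out / P_in = 186813 / 205292 = 0.910 = 91.0%

91.0 %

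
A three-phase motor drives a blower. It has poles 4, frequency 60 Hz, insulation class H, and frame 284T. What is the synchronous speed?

1800 rpm

n_s = 120f/p = 120×60/4 = 1800 rpm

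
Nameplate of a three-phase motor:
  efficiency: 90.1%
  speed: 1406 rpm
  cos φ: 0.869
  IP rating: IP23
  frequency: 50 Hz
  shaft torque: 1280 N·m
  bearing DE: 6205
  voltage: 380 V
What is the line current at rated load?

366 A

ω = 2π×1406/60 = 147.2 rad/s; P_out = τω = 1280 × 147.2 = 188416 W
P_in = P_out / η = 188416 / 0.901 = 209119 W
I_L = P_in / (√3·V_L·cosφ) = 209119 / (1.732 × 380 × 0.869) = 366 A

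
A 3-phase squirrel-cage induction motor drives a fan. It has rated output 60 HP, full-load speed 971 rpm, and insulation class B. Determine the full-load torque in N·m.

440 N·m

P_out = 60 × 746 = 44760 W
ω = 2π × 971/60 = 101.7 rad/s
τ = P_out/ω = 44760/101.7 = 440 N·m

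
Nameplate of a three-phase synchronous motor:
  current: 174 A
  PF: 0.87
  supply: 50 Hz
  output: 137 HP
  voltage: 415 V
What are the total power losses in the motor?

6610 W

P_in = √3·V·I·cosφ = 1.732×415×174×0.87 = 108809 W
P_out = 137×746 = 102202 W
Losses = P_in − P_out = 108809 − 102202 = 6607 W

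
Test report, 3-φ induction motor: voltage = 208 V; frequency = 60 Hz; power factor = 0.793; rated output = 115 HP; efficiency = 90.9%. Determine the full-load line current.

P_out = 115 × 746 = 85790 W
P_in = P_out / η = 85790 / 0.909 = 94378 W
I_L = P_in / (√3·V_L·cosφ) = 94378 / (1.732 × 208 × 0.793) = 330 A

330 A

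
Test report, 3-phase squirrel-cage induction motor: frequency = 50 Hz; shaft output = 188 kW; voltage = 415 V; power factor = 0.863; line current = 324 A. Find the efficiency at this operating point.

P_out = 188 kW = 188000 W
P_in = √3·V_L·I_L·cosφ = 1.732 × 415 × 324 × 0.863 = 200980 W
η = P_out / P_in = 188000 / 200980 = 0.935 = 93.5%

93.5 %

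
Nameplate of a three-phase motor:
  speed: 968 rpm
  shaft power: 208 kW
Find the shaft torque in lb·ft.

1510 lb·ft

ω = 2π × 968/60 = 101.4 rad/s
τ = P/ω = 208000/101.4 = 2051 N·m
In lb·ft: 2051/1.356 = 1510 lb·ft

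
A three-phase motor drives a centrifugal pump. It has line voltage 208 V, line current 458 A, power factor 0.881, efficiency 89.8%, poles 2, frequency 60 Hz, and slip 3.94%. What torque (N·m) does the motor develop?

360 N·m

P_in = √3·V·I·cosφ = 1.732 × 208 × 458 × 0.881 = 145363 W
P_out = η·P_in = 0.898 × 145363 = 130536 W
n_s = 120×60/2 = 3600 rpm; n = 3600×(1−0.0394) = 3458 rpm
ω = 2π×3458/60 = 362.1 rad/s
τ = P_out/ω = 130536/362.1 = 360 N·m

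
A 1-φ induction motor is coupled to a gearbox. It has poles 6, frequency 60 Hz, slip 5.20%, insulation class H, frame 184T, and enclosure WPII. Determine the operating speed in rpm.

1138 rpm

n_s = 120f/p = 120×60/6 = 1200 rpm
n = n_s(1 − s) = 1200 × (1 − 0.052) = 1138 rpm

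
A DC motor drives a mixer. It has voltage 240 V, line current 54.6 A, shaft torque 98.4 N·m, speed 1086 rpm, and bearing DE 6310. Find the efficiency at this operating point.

ω = 2π × 1086/60 = 113.7 rad/s; P_out = τω = 98.4 × 113.7 = 11188 W
P_in = V·I = 240 × 54.6 = 13104 W
η = P_out / P_in = 11188 / 13104 = 0.854 = 85.4%

85.4 %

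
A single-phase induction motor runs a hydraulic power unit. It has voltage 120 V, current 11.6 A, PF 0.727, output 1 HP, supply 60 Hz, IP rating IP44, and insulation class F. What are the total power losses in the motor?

266 W

P_in = V·I·cosφ = 120×11.6×0.727 = 1012 W
P_out = 1×746 = 746 W
Losses = P_in − P_out = 1012 − 746 = 266 W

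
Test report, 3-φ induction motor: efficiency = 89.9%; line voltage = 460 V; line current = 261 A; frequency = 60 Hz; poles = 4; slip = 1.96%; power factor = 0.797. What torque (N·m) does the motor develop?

P_in = √3·V·I·cosφ = 1.732 × 460 × 261 × 0.797 = 165731 W
P_out = η·P_in = 0.899 × 165731 = 148992 W
n_s = 120×60/4 = 1800 rpm; n = 1800×(1−0.0196) = 1765 rpm
ω = 2π×1765/60 = 184.8 rad/s
τ = P_out/ω = 148992/184.8 = 806 N·m

806 N·m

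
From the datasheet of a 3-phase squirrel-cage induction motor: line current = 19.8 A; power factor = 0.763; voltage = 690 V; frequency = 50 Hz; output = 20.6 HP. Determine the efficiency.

P_out = 20.6 × 746 = 15368 W
P_in = √3·V_L·I_L·cosφ = 1.732 × 690 × 19.8 × 0.763 = 18055 W
η = P_out / P_in = 15368 / 18055 = 0.851 = 85.1%

85.1 %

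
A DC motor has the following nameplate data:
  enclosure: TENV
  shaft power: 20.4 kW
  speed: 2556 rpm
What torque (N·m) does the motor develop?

76.2 N·m

ω = 2π × 2556/60 = 267.7 rad/s
τ = P/ω = 20400/267.7 = 76.2 N·m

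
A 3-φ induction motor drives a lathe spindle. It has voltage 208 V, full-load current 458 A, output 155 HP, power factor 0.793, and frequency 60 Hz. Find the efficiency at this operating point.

P_out = 155 × 746 = 115630 W
P_in = √3·V_L·I_L·cosφ = 1.732 × 208 × 458 × 0.793 = 130843 W
η = P_out / P_in = 115630 / 130843 = 0.884 = 88.4%

88.4 %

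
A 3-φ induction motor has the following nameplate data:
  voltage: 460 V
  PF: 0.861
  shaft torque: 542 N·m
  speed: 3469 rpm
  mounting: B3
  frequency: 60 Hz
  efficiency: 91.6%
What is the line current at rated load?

ω = 2π×3469/60 = 363.3 rad/s; P_out = τω = 542 × 363.3 = 196909 W
P_in = P_out / η = 196909 / 0.916 = 214966 W
I_L = P_in / (√3·V_L·cosφ) = 214966 / (1.732 × 460 × 0.861) = 313 A

313 A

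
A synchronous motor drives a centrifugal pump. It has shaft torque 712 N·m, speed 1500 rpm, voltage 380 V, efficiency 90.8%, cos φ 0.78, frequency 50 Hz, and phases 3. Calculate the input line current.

240 A

ω = 2π×1500/60 = 157.1 rad/s; P_out = τω = 712 × 157.1 = 111855 W
P_in = P_out / η = 111855 / 0.908 = 123188 W
I_L = P_in / (√3·V_L·cosφ) = 123188 / (1.732 × 380 × 0.78) = 240 A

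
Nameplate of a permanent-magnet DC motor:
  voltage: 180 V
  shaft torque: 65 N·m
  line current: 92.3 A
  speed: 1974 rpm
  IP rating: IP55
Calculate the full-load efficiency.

ω = 2π × 1974/60 = 206.7 rad/s; P_out = τω = 65 × 206.7 = 13436 W
P_in = V·I = 180 × 92.3 = 16614 W
η = P_out / P_in = 13436 / 16614 = 0.809 = 80.9%

80.9 %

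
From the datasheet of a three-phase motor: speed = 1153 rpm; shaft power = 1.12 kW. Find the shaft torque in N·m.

ω = 2π × 1153/60 = 120.7 rad/s
τ = P/ω = 1120/120.7 = 9.28 N·m

9.28 N·m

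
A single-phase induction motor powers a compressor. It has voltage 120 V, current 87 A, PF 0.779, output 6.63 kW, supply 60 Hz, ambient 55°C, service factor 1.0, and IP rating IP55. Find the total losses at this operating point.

1.5 kW

P_in = V·I·cosφ = 120×87×0.779 = 8133 W
P_out = 6630 W
Losses = P_in − P_out = 8133 − 6630 = 1503 W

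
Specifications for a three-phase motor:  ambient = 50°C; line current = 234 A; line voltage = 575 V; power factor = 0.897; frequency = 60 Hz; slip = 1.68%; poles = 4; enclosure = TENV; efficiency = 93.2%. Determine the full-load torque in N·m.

P_in = √3·V·I·cosφ = 1.732 × 575 × 234 × 0.897 = 209037 W
P_out = η·P_in = 0.932 × 209037 = 194822 W
n_s = 120×60/4 = 1800 rpm; n = 1800×(1−0.0168) = 1770 rpm
ω = 2π×1770/60 = 185.4 rad/s
τ = P_out/ω = 194822/185.4 = 1050 N·m

1050 N·m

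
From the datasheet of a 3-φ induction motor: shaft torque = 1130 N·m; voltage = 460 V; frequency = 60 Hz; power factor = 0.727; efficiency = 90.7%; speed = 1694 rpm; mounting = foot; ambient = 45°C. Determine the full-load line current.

382 A

ω = 2π×1694/60 = 177.4 rad/s; P_out = τω = 1130 × 177.4 = 200462 W
P_in = P_out / η = 200462 / 0.907 = 221017 W
I_L = P_in / (√3·V_L·cosφ) = 221017 / (1.732 × 460 × 0.727) = 382 A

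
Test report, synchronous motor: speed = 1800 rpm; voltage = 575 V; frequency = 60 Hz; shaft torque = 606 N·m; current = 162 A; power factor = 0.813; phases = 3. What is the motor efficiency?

ω = 2π × 1800/60 = 188.5 rad/s; P_out = τω = 606 × 188.5 = 114231 W
P_in = √3·V_L·I_L·cosφ = 1.732 × 575 × 162 × 0.813 = 131166 W
η = P_out / P_in = 114231 / 131166 = 0.871 = 87.1%

87.1 %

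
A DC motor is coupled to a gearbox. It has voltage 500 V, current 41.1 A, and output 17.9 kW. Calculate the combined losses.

2650 W

P_in = V·I = 500×41.1 = 20550 W
P_out = 17900 W
Losses = P_in − P_out = 20550 − 17900 = 2650 W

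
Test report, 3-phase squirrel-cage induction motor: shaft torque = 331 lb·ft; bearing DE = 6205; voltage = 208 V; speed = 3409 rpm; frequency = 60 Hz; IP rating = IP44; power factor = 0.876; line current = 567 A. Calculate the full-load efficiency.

τ = 331 lb·ft × 1.356 = 448.8 N·m
ω = 2π × 3409/60 = 357 rad/s; P_out = τω = 448.8 × 357 = 160222 W
P_in = √3·V_L·I_L·cosφ = 1.732 × 208 × 567 × 0.876 = 178936 W
η = P_out / P_in = 160222 / 178936 = 0.895 = 89.5%

89.5 %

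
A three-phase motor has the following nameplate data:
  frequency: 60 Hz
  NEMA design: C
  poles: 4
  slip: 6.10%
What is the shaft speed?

n_s = 120f/p = 120×60/4 = 1800 rpm
n = n_s(1 − s) = 1800 × (1 − 0.061) = 1690 rpm

1690 rpm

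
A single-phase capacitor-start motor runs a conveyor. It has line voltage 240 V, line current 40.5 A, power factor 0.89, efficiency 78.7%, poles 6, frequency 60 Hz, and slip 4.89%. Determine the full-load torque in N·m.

57 N·m

P_in = V·I·cosφ = 240 × 40.5 × 0.89 = 8651 W
P_out = η·P_in = 0.787 × 8651 = 6808 W
n_s = 120×60/6 = 1200 rpm; n = 1200×(1−0.0489) = 1141 rpm
ω = 2π×1141/60 = 119.5 rad/s
τ = P_out/ω = 6808/119.5 = 57 N·m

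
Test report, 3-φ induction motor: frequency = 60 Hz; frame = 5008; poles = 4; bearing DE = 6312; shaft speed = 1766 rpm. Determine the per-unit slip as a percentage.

1.9 %

n_s = 120f/p = 120×60/4 = 1800 rpm
s = (n_s − n)/n_s = (1800 − 1766)/1800 = 0.0189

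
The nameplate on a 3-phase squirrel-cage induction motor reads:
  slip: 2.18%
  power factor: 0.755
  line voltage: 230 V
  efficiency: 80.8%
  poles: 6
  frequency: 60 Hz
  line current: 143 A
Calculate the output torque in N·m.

283 N·m

P_in = √3·V·I·cosφ = 1.732 × 230 × 143 × 0.755 = 43009 W
P_out = η·P_in = 0.808 × 43009 = 34751 W
n_s = 120×60/6 = 1200 rpm; n = 1200×(1−0.0218) = 1174 rpm
ω = 2π×1174/60 = 122.9 rad/s
τ = P_out/ω = 34751/122.9 = 283 N·m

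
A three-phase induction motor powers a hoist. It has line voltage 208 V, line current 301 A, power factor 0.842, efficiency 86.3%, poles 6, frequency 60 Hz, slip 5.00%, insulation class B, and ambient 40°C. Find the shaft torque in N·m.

P_in = √3·V·I·cosφ = 1.732 × 208 × 301 × 0.842 = 91304 W
P_out = η·P_in = 0.863 × 91304 = 78795 W
n_s = 120×60/6 = 1200 rpm; n = 1200×(1−0.05) = 1140 rpm
ω = 2π×1140/60 = 119.4 rad/s
τ = P_out/ω = 78795/119.4 = 660 N·m

660 N·m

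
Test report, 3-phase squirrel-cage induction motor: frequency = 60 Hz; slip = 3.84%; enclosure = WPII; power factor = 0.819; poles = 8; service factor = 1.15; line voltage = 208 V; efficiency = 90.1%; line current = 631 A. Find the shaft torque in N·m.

1850 N·m

P_in = √3·V·I·cosφ = 1.732 × 208 × 631 × 0.819 = 186176 W
P_out = η·P_in = 0.901 × 186176 = 167745 W
n_s = 120×60/8 = 900 rpm; n = 900×(1−0.0384) = 865 rpm
ω = 2π×865/60 = 90.58 rad/s
τ = P_out/ω = 167745/90.58 = 1850 N·m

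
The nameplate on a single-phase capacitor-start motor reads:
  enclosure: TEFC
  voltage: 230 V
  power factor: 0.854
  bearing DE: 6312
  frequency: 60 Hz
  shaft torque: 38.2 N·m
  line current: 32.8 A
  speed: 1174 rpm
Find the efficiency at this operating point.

72.9 %

ω = 2π × 1174/60 = 122.9 rad/s; P_out = τω = 38.2 × 122.9 = 4695 W
P_in = V·I·cosφ = 230 × 32.8 × 0.854 = 6443 W
η = P_out / P_in = 4695 / 6443 = 0.729 = 72.9%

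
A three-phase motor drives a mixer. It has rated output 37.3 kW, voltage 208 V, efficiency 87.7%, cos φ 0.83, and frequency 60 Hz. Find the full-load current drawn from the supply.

142 A

P_out = 37.3 kW = 37300 W
P_in = P_out / η = 37300 / 0.877 = 42531 W
I_L = P_in / (√3·V_L·cosφ) = 42531 / (1.732 × 208 × 0.83) = 142 A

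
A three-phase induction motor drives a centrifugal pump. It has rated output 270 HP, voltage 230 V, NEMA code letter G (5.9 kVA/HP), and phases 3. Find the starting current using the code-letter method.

S_LR = 5.9 × 270 = 1593 kVA
I_LR = S_LR/(√3·V_L) = 1593000/(1.732×230) = 4000 A

4000 A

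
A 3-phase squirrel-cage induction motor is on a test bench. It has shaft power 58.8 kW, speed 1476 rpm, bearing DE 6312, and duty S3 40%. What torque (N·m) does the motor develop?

380 N·m

ω = 2π × 1476/60 = 154.6 rad/s
τ = P/ω = 58800/154.6 = 380 N·m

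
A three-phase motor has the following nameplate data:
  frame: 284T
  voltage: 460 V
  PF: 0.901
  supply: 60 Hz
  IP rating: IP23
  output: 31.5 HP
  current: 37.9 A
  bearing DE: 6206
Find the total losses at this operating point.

3710 W

P_in = √3·V·I·cosφ = 1.732×460×37.9×0.901 = 27206 W
P_out = 31.5×746 = 23499 W
Losses = P_in − P_out = 27206 − 23499 = 3707 W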